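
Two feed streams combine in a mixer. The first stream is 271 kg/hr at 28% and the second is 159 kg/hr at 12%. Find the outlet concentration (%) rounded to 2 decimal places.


Mass balance on solute: F1*x1 + F2*x2 = F3*x3
F3 = F1 + F2 = 271 + 159 = 430 kg/hr
x3 = (F1*x1 + F2*x2)/F3
x3 = (271*0.28 + 159*0.12) / 430
x3 = 22.08%


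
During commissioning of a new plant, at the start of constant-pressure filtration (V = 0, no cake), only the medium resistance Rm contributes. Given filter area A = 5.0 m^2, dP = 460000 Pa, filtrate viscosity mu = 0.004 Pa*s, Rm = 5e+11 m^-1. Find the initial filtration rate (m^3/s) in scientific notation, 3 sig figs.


rate = A * dP / (mu * Rm)
rate = 5.0 * 460000 / (0.004 * 5e+11)
rate = 2300000.0 / 2.000e+09
rate = 1.15e-03 m^3/s


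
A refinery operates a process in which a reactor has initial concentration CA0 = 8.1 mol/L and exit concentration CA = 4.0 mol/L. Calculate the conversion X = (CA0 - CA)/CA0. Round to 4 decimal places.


X = (CA0 - CA) / CA0
X = (8.1 - 4.0) / 8.1
X = 4.1 / 8.1
X = 0.5062


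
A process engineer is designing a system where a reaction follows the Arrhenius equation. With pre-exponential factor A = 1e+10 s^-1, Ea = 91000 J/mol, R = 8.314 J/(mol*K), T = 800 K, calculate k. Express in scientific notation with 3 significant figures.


k = A * exp(-Ea/(R*T))
k = 1e+10 * exp(-91000 / (8.314 * 800))
k = 1e+10 * exp(-13.681742)
k = 1.14e+04


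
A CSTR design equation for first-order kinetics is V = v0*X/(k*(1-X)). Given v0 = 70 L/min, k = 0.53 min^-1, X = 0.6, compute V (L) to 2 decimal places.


V = v0 * X / (k * (1 - X))
V = 70 * 0.6 / (0.53 * (1 - 0.6))
V = 42.0 / (0.53 * 0.4)
V = 42.0 / 0.212
V = 198.11 L


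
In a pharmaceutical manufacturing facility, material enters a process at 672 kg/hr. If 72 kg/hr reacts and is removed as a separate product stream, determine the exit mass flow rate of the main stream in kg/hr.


Steady-state mass balance on the main outlet: F_out = F_in - F_removed
F_out = 672 - 72
F_out = 600 kg/hr


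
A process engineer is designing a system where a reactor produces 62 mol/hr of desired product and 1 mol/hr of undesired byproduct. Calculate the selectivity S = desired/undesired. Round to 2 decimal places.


S = desired product rate / undesired product rate
S = 62 / 1
S = 62.00


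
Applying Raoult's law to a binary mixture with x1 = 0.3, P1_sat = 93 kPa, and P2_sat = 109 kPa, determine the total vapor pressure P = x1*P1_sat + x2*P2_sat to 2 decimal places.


P = x1*P1_sat + x2*P2_sat
x2 = 1 - x1 = 1 - 0.3 = 0.7
P = 0.3*93 + 0.7*109
P = 27.9 + 76.3
P = 104.20 kPa


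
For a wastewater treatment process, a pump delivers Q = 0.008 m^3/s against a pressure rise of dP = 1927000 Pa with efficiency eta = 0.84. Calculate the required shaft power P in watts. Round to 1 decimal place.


P = Q * dP / eta
P = 0.008 * 1927000 / 0.84
P = 15416.0 / 0.84
P = 18352.4 W


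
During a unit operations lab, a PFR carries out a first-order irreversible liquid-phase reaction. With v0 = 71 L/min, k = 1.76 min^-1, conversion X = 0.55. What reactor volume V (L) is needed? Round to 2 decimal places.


V = (v0/k) * ln(1/(1-X))
V = (71/1.76) * ln(1/(1-0.55))
V = 40.340909 * ln(2.222222)
V = 40.340909 * 0.798508
V = 32.21 L


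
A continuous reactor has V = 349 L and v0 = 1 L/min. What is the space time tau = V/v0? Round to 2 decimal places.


tau = V / v0
tau = 349 / 1
tau = 349.00 min


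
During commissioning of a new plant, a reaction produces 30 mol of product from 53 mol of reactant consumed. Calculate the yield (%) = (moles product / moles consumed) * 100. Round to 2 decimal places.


Yield = (moles product / moles consumed) * 100%
Yield = (30 / 53) * 100
Yield = 0.566 * 100
Yield = 56.60%


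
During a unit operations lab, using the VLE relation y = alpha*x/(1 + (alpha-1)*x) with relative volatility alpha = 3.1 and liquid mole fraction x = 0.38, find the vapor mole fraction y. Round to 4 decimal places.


y = alpha*x / (1 + (alpha-1)*x)
y = 3.1*0.38 / (1 + (3.1-1)*0.38)
y = 1.178 / (1 + 0.798)
y = 1.178 / 1.798
y = 0.6552


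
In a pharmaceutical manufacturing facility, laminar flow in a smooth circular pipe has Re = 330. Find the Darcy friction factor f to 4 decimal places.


f = 64 / Re
f = 64 / 330
f = 0.1939


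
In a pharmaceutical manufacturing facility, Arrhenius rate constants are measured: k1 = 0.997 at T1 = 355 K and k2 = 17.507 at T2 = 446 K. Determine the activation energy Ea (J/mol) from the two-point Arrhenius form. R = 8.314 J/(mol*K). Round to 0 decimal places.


Ea = R * ln(k2/k1) / (1/T1 - 1/T2)
ln(k2/k1) = ln(17.507/0.997) = 2.8656053
1/T1 - 1/T2 = 1/355 - 1/446 = 0.000574748942
Ea = 8.314 * 2.8656053 / 0.000574748942
Ea = 41452 J/mol


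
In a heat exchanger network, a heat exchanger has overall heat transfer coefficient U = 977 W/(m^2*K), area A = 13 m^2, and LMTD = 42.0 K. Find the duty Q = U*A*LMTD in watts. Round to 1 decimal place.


Q = U * A * LMTD
Q = 977 * 13 * 42.0
Q = 533442.0 W


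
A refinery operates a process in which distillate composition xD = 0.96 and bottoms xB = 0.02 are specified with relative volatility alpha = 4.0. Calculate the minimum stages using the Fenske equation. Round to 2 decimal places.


N_min = ln((xD*(1-xB))/(xB*(1-xD))) / ln(alpha)
Numerator inside ln: 0.9408 / 0.0008 = 1176.0
ln(1176.0) = 7.069874
ln(alpha) = ln(4.0) = 1.386294
N_min = 7.069874 / 1.386294 = 5.10


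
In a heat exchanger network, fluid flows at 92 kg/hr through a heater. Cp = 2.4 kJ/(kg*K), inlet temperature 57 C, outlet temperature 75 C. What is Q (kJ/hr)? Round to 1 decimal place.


Q = m_dot * Cp * (T2 - T1)
Q = 92 * 2.4 * (75 - 57)
Q = 92 * 2.4 * 18
Q = 3974.4 kJ/hr


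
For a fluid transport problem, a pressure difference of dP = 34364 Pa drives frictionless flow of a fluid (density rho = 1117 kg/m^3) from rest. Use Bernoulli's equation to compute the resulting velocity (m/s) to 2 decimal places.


v = sqrt(2*dP/rho)
v = sqrt(2*34364/1117)
v = sqrt(61.529096)
v = 7.84 m/s


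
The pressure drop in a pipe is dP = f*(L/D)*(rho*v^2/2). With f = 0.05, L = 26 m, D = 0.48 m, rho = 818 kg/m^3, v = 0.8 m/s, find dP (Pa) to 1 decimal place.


dP = f * (L/D) * (rho*v^2/2)
dP = 0.05 * (26/0.48) * (818*0.8^2/2)
L/D = 54.16666667
rho*v^2/2 = 818*0.64/2 = 261.76
dP = 0.05 * 54.16666667 * 261.76
dP = 708.9 Pa


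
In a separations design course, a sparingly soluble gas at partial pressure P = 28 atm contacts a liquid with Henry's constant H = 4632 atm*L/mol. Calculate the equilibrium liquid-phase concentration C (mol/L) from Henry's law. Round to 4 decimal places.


C = P / H
C = 28 / 4632
C = 0.0060 mol/L


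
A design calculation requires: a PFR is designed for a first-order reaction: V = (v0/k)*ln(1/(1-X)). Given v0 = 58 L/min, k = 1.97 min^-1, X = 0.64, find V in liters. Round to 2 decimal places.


V = (v0/k) * ln(1/(1-X))
V = (58/1.97) * ln(1/(1-0.64))
V = 29.441624 * ln(2.777778)
V = 29.441624 * 1.021651
V = 30.08 L


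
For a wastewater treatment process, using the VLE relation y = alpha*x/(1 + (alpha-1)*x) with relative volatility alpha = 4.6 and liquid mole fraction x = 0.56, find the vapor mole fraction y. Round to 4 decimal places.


y = alpha*x / (1 + (alpha-1)*x)
y = 4.6*0.56 / (1 + (4.6-1)*0.56)
y = 2.576 / (1 + 2.016)
y = 2.576 / 3.016
y = 0.8541


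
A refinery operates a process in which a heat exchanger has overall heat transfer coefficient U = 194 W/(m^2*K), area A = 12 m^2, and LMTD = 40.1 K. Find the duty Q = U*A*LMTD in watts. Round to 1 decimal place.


Q = U * A * LMTD
Q = 194 * 12 * 40.1
Q = 93352.8 W


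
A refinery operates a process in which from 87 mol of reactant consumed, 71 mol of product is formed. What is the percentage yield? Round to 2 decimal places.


Yield = (moles product / moles consumed) * 100%
Yield = (71 / 87) * 100
Yield = 0.8161 * 100
Yield = 81.61%


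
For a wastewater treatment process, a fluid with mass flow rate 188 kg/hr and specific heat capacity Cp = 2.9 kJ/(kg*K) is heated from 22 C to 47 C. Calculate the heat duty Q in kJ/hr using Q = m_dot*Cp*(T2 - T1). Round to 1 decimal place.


Q = m_dot * Cp * (T2 - T1)
Q = 188 * 2.9 * (47 - 22)
Q = 188 * 2.9 * 25
Q = 13630.0 kJ/hr


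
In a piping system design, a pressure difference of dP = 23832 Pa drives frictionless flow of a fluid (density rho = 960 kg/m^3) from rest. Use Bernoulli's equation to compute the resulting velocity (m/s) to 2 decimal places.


v = sqrt(2*dP/rho)
v = sqrt(2*23832/960)
v = sqrt(49.65)
v = 7.05 m/s


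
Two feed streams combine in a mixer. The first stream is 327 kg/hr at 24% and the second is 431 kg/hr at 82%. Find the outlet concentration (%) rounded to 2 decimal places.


Mass balance on solute: F1*x1 + F2*x2 = F3*x3
F3 = F1 + F2 = 327 + 431 = 758 kg/hr
x3 = (F1*x1 + F2*x2)/F3
x3 = (327*0.24 + 431*0.82) / 758
x3 = 56.98%


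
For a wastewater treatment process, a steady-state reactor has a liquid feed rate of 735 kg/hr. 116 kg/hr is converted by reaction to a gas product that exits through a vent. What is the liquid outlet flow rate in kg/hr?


Steady-state mass balance on the main outlet: F_out = F_in - F_removed
F_out = 735 - 116
F_out = 619 kg/hr


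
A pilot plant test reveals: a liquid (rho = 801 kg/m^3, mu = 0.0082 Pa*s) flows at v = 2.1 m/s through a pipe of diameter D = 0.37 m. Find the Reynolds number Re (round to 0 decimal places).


Re = rho * v * D / mu
Re = 801 * 2.1 * 0.37 / 0.0082
Re = 622.377 / 0.0082
Re = 75900


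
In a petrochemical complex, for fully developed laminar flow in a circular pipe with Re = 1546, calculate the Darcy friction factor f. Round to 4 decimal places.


f = 64 / Re
f = 64 / 1546
f = 0.0414


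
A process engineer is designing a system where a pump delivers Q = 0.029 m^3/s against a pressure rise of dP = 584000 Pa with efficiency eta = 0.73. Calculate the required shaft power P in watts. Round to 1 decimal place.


P = Q * dP / eta
P = 0.029 * 584000 / 0.73
P = 16936.0 / 0.73
P = 23200.0 W


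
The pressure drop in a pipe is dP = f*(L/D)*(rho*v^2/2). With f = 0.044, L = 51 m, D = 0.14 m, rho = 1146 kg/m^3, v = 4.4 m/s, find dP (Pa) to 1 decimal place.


dP = f * (L/D) * (rho*v^2/2)
dP = 0.044 * (51/0.14) * (1146*4.4^2/2)
L/D = 364.28571429
rho*v^2/2 = 1146*19.36/2 = 11093.28
dP = 0.044 * 364.28571429 * 11093.28
dP = 177809.4 Pa


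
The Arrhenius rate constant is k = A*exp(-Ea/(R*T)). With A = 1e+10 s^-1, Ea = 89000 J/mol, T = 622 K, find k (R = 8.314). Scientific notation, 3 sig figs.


k = A * exp(-Ea/(R*T))
k = 1e+10 * exp(-89000 / (8.314 * 622))
k = 1e+10 * exp(-17.210346)
k = 3.35e+02


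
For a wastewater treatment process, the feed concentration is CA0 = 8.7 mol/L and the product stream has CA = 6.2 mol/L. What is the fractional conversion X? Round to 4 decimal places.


X = (CA0 - CA) / CA0
X = (8.7 - 6.2) / 8.7
X = 2.5 / 8.7
X = 0.2874


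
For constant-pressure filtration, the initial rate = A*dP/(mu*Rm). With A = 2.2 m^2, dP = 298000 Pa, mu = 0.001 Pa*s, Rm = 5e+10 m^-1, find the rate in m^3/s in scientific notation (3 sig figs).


rate = A * dP / (mu * Rm)
rate = 2.2 * 298000 / (0.001 * 5e+10)
rate = 655600.0 / 5.000e+07
rate = 1.31e-02 m^3/s


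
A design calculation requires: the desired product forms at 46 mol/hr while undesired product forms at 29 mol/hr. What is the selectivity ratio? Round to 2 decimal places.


S = desired product rate / undesired product rate
S = 46 / 29
S = 1.59


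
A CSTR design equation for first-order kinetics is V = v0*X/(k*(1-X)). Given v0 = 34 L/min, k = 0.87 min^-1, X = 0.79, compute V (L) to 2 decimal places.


V = v0 * X / (k * (1 - X))
V = 34 * 0.79 / (0.87 * (1 - 0.79))
V = 26.86 / (0.87 * 0.21)
V = 26.86 / 0.1827
V = 147.02 L


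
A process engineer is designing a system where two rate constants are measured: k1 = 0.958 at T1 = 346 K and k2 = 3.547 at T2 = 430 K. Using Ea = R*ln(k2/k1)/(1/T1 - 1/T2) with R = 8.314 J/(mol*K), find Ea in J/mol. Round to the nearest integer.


Ea = R * ln(k2/k1) / (1/T1 - 1/T2)
ln(k2/k1) = ln(3.547/0.958) = 1.3090097
1/T1 - 1/T2 = 1/346 - 1/430 = 0.000564592015
Ea = 8.314 * 1.3090097 / 0.000564592015
Ea = 19276 J/mol


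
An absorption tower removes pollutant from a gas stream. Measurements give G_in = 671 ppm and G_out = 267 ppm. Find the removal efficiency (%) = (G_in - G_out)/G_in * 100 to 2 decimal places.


Efficiency = (G_in - G_out) / G_in * 100%
Efficiency = (671 - 267) / 671 * 100
Efficiency = 404 / 671 * 100
Efficiency = 60.21%


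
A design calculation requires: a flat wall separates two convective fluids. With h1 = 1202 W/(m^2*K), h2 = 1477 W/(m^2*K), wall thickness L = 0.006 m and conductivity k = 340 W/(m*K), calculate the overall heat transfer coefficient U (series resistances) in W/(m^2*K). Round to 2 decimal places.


1/U = 1/h1 + L/k + 1/h2
1/U = 1/1202 + 0.006/340 + 1/1477
1/U = 0.0008319468 + 1.76471e-05 + 0.0006770481
1/U = 0.001526642
U = 655.03 W/(m^2*K)


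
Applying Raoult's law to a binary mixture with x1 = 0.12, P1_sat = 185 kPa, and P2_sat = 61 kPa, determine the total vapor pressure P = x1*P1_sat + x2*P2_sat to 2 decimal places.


P = x1*P1_sat + x2*P2_sat
x2 = 1 - x1 = 1 - 0.12 = 0.88
P = 0.12*185 + 0.88*61
P = 22.2 + 53.68
P = 75.88 kPa


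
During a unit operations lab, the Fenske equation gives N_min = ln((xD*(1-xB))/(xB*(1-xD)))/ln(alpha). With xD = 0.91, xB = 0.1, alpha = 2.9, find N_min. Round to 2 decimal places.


N_min = ln((xD*(1-xB))/(xB*(1-xD))) / ln(alpha)
Numerator inside ln: 0.819 / 0.009 = 91.0
ln(91.0) = 4.51086
ln(alpha) = ln(2.9) = 1.064711
N_min = 4.51086 / 1.064711 = 4.24


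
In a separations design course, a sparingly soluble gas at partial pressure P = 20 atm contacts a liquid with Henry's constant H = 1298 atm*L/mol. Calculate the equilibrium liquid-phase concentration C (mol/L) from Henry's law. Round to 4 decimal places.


C = P / H
C = 20 / 1298
C = 0.0154 mol/L


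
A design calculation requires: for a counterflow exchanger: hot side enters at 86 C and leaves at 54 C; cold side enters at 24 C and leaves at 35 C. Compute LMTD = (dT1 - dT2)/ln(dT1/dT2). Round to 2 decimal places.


dT1 = Th_in - Tc_out = 86 - 35 = 51
dT2 = Th_out - Tc_in = 54 - 24 = 30
LMTD = (dT1 - dT2) / ln(dT1/dT2)
LMTD = (51 - 30) / ln(51/30)
LMTD = 39.58 K


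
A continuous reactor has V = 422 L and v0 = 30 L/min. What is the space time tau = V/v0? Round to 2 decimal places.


tau = V / v0
tau = 422 / 30
tau = 14.07 min


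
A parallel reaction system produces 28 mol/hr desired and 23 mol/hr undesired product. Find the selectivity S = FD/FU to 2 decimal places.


S = desired product rate / undesired product rate
S = 28 / 23
S = 1.22


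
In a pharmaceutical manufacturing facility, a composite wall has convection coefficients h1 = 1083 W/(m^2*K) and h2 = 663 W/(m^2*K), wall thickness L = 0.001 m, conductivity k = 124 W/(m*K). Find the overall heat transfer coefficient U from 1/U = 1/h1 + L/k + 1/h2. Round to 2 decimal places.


1/U = 1/h1 + L/k + 1/h2
1/U = 1/1083 + 0.001/124 + 1/663
1/U = 0.000923361 + 8.0645e-06 + 0.0015082956
1/U = 0.0024397211
U = 409.88 W/(m^2*K)


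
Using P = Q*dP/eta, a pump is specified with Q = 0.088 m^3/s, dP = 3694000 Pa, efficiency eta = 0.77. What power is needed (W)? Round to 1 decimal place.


P = Q * dP / eta
P = 0.088 * 3694000 / 0.77
P = 325072.0 / 0.77
P = 422171.4 W


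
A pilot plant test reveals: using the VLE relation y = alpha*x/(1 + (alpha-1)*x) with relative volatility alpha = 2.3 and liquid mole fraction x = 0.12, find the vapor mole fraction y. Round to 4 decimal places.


y = alpha*x / (1 + (alpha-1)*x)
y = 2.3*0.12 / (1 + (2.3-1)*0.12)
y = 0.276 / (1 + 0.156)
y = 0.276 / 1.156
y = 0.2388


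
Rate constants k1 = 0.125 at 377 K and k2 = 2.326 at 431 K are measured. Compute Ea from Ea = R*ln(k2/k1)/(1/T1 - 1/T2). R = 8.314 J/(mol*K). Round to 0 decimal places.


Ea = R * ln(k2/k1) / (1/T1 - 1/T2)
ln(k2/k1) = ln(2.326/0.125) = 2.9235916
1/T1 - 1/T2 = 1/377 - 1/431 = 0.000332334279
Ea = 8.314 * 2.9235916 / 0.000332334279
Ea = 73139 J/mol


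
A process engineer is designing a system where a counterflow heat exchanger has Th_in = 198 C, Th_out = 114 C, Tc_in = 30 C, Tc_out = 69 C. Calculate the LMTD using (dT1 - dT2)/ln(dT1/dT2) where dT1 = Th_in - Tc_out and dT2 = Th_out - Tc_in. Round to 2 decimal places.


dT1 = Th_in - Tc_out = 198 - 69 = 129
dT2 = Th_out - Tc_in = 114 - 30 = 84
LMTD = (dT1 - dT2) / ln(dT1/dT2)
LMTD = (129 - 84) / ln(129/84)
LMTD = 104.90 K


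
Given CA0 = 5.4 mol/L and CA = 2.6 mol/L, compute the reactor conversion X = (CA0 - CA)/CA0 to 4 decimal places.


X = (CA0 - CA) / CA0
X = (5.4 - 2.6) / 5.4
X = 2.8 / 5.4
X = 0.5185


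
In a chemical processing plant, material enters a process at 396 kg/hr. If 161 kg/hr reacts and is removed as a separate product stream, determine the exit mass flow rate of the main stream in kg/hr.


Steady-state mass balance on the main outlet: F_out = F_in - F_removed
F_out = 396 - 161
F_out = 235 kg/hr


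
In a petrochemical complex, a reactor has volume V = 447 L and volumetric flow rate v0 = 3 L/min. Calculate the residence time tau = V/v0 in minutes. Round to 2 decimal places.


tau = V / v0
tau = 447 / 3
tau = 149.00 min


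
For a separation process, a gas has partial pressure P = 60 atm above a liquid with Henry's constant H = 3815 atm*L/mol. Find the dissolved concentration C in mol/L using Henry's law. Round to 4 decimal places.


C = P / H
C = 60 / 3815
C = 0.0157 mol/L


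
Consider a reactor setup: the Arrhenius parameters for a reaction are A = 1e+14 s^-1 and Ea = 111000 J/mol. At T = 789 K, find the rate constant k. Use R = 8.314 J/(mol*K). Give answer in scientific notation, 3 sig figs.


k = A * exp(-Ea/(R*T))
k = 1e+14 * exp(-111000 / (8.314 * 789))
k = 1e+14 * exp(-16.921387)
k = 4.48e+06


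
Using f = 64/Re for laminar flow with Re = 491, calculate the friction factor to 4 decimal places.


f = 64 / Re
f = 64 / 491
f = 0.1303


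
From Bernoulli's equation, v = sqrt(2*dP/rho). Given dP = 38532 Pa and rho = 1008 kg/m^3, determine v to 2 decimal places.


v = sqrt(2*dP/rho)
v = sqrt(2*38532/1008)
v = sqrt(76.452381)
v = 8.74 m/s


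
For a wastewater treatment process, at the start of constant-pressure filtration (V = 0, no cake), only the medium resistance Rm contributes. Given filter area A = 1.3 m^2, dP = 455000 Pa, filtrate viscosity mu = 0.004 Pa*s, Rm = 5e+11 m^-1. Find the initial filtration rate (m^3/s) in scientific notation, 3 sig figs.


rate = A * dP / (mu * Rm)
rate = 1.3 * 455000 / (0.004 * 5e+11)
rate = 591500.0 / 2.000e+09
rate = 2.96e-04 m^3/s


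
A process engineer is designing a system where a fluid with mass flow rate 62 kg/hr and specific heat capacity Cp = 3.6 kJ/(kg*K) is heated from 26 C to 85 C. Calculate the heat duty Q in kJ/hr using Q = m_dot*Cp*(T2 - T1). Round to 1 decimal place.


Q = m_dot * Cp * (T2 - T1)
Q = 62 * 3.6 * (85 - 26)
Q = 62 * 3.6 * 59
Q = 13168.8 kJ/hr


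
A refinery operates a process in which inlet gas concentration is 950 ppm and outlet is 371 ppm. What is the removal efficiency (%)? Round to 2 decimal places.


Efficiency = (G_in - G_out) / G_in * 100%
Efficiency = (950 - 371) / 950 * 100
Efficiency = 579 / 950 * 100
Efficiency = 60.95%


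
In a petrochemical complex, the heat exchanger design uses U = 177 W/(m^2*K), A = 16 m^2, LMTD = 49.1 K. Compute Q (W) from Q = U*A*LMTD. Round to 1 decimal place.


Q = U * A * LMTD
Q = 177 * 16 * 49.1
Q = 139051.2 W


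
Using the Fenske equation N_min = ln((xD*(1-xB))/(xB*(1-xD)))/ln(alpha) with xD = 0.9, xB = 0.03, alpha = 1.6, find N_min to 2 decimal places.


N_min = ln((xD*(1-xB))/(xB*(1-xD))) / ln(alpha)
Numerator inside ln: 0.873 / 0.003 = 291.0
ln(291.0) = 5.673323
ln(alpha) = ln(1.6) = 0.470004
N_min = 5.673323 / 0.470004 = 12.07


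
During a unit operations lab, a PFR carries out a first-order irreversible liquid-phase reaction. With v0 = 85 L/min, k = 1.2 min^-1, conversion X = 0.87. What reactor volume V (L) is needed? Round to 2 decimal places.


V = (v0/k) * ln(1/(1-X))
V = (85/1.2) * ln(1/(1-0.87))
V = 70.833333 * ln(7.692308)
V = 70.833333 * 2.040221
V = 144.52 L


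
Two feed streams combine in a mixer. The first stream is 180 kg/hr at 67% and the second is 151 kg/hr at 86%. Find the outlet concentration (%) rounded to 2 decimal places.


Mass balance on solute: F1*x1 + F2*x2 = F3*x3
F3 = F1 + F2 = 180 + 151 = 331 kg/hr
x3 = (F1*x1 + F2*x2)/F3
x3 = (180*0.67 + 151*0.86) / 331
x3 = 75.67%


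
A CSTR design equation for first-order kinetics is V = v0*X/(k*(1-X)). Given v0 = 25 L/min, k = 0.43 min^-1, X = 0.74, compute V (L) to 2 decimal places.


V = v0 * X / (k * (1 - X))
V = 25 * 0.74 / (0.43 * (1 - 0.74))
V = 18.5 / (0.43 * 0.26)
V = 18.5 / 0.1118
V = 165.47 L


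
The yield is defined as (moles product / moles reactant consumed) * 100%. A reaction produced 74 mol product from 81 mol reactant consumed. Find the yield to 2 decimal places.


Yield = (moles product / moles consumed) * 100%
Yield = (74 / 81) * 100
Yield = 0.9136 * 100
Yield = 91.36%


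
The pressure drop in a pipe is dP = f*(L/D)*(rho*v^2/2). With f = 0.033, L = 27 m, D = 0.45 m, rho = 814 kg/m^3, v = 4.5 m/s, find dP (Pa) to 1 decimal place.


dP = f * (L/D) * (rho*v^2/2)
dP = 0.033 * (27/0.45) * (814*4.5^2/2)
L/D = 60.0
rho*v^2/2 = 814*20.25/2 = 8241.75
dP = 0.033 * 60.0 * 8241.75
dP = 16318.7 Pa


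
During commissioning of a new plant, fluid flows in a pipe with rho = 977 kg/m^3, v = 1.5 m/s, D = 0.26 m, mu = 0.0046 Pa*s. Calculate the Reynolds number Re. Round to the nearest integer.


Re = rho * v * D / mu
Re = 977 * 1.5 * 0.26 / 0.0046
Re = 381.03 / 0.0046
Re = 82833


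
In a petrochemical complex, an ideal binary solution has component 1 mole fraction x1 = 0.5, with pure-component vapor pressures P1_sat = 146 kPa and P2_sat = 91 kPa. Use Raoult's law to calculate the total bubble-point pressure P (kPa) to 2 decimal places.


P = x1*P1_sat + x2*P2_sat
x2 = 1 - x1 = 1 - 0.5 = 0.5
P = 0.5*146 + 0.5*91
P = 73.0 + 45.5
P = 118.50 kPa


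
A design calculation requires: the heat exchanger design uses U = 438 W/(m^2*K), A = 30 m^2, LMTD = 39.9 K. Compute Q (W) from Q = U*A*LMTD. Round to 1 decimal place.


Q = U * A * LMTD
Q = 438 * 30 * 39.9
Q = 524286.0 W


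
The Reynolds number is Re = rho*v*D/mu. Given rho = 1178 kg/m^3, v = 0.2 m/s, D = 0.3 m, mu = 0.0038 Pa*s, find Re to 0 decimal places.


Re = rho * v * D / mu
Re = 1178 * 0.2 * 0.3 / 0.0038
Re = 70.68 / 0.0038
Re = 18600


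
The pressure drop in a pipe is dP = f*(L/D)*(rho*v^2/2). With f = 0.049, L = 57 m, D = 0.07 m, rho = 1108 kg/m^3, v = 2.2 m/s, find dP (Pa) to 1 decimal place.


dP = f * (L/D) * (rho*v^2/2)
dP = 0.049 * (57/0.07) * (1108*2.2^2/2)
L/D = 814.28571429
rho*v^2/2 = 1108*4.84/2 = 2681.36
dP = 0.049 * 814.28571429 * 2681.36
dP = 106986.3 Pa


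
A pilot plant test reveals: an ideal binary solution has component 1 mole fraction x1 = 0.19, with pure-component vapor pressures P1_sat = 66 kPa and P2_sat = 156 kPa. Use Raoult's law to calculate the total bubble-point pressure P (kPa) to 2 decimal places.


P = x1*P1_sat + x2*P2_sat
x2 = 1 - x1 = 1 - 0.19 = 0.81
P = 0.19*66 + 0.81*156
P = 12.54 + 126.36
P = 138.90 kPa


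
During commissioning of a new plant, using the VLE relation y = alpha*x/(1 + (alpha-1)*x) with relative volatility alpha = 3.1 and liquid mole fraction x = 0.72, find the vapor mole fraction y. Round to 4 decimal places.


y = alpha*x / (1 + (alpha-1)*x)
y = 3.1*0.72 / (1 + (3.1-1)*0.72)
y = 2.232 / (1 + 1.512)
y = 2.232 / 2.512
y = 0.8885


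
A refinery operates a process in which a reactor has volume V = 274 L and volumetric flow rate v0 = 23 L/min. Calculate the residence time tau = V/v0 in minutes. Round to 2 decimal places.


tau = V / v0
tau = 274 / 23
tau = 11.91 min


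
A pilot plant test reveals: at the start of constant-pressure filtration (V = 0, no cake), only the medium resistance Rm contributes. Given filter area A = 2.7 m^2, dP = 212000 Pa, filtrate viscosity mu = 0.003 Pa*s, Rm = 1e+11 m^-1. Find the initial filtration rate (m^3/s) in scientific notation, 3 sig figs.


rate = A * dP / (mu * Rm)
rate = 2.7 * 212000 / (0.003 * 1e+11)
rate = 572400.0 / 3.000e+08
rate = 1.91e-03 m^3/s


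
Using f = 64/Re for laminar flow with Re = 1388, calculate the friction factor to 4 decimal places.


f = 64 / Re
f = 64 / 1388
f = 0.0461


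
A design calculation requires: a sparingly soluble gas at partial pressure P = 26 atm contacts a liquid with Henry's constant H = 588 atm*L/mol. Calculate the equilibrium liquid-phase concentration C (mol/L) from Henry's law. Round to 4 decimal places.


C = P / H
C = 26 / 588
C = 0.0442 mol/L


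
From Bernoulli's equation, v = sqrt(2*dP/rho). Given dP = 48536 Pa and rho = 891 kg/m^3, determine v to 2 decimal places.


v = sqrt(2*dP/rho)
v = sqrt(2*48536/891)
v = sqrt(108.94725)
v = 10.44 m/s


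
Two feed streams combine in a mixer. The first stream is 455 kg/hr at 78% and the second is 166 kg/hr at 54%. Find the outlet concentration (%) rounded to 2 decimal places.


Mass balance on solute: F1*x1 + F2*x2 = F3*x3
F3 = F1 + F2 = 455 + 166 = 621 kg/hr
x3 = (F1*x1 + F2*x2)/F3
x3 = (455*0.78 + 166*0.54) / 621
x3 = 71.58%


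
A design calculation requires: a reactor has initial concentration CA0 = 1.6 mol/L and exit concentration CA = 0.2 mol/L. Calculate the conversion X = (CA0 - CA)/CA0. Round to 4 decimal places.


X = (CA0 - CA) / CA0
X = (1.6 - 0.2) / 1.6
X = 1.4 / 1.6
X = 0.8750


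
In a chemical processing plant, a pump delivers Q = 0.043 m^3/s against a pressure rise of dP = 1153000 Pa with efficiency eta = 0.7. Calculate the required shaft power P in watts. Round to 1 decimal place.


P = Q * dP / eta
P = 0.043 * 1153000 / 0.7
P = 49579.0 / 0.7
P = 70827.1 W


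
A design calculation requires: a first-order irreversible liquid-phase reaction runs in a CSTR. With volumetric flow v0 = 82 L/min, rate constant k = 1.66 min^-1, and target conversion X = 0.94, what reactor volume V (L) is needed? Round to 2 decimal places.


V = v0 * X / (k * (1 - X))
V = 82 * 0.94 / (1.66 * (1 - 0.94))
V = 77.08 / (1.66 * 0.06)
V = 77.08 / 0.0996
V = 773.90 L


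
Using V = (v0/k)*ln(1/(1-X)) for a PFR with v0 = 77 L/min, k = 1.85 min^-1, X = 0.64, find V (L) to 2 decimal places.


V = (v0/k) * ln(1/(1-X))
V = (77/1.85) * ln(1/(1-0.64))
V = 41.621622 * ln(2.777778)
V = 41.621622 * 1.021651
V = 42.52 L


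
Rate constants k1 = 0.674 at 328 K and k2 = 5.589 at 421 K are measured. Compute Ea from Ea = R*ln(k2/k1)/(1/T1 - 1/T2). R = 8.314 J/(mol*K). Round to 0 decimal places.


Ea = R * ln(k2/k1) / (1/T1 - 1/T2)
ln(k2/k1) = ln(5.589/0.674) = 2.1153255
1/T1 - 1/T2 = 1/328 - 1/421 = 0.000673483576
Ea = 8.314 * 2.1153255 / 0.000673483576
Ea = 26113 J/mol


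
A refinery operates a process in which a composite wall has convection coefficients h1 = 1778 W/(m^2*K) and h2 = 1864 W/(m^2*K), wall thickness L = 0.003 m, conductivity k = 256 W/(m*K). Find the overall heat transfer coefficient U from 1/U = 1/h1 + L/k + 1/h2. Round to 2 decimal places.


1/U = 1/h1 + L/k + 1/h2
1/U = 1/1778 + 0.003/256 + 1/1864
1/U = 0.0005624297 + 1.17188e-05 + 0.0005364807
1/U = 0.0011106292
U = 900.39 W/(m^2*K)


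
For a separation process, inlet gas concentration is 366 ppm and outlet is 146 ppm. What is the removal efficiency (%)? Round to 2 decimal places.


Efficiency = (G_in - G_out) / G_in * 100%
Efficiency = (366 - 146) / 366 * 100
Efficiency = 220 / 366 * 100
Efficiency = 60.11%


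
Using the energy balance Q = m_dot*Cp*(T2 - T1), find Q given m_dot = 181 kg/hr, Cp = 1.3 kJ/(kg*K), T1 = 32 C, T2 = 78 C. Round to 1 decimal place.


Q = m_dot * Cp * (T2 - T1)
Q = 181 * 1.3 * (78 - 32)
Q = 181 * 1.3 * 46
Q = 10823.8 kJ/hr


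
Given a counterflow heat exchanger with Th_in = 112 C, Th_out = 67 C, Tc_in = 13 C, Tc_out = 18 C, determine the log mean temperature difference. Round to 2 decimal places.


dT1 = Th_in - Tc_out = 112 - 18 = 94
dT2 = Th_out - Tc_in = 67 - 13 = 54
LMTD = (dT1 - dT2) / ln(dT1/dT2)
LMTD = (94 - 54) / ln(94/54)
LMTD = 72.16 K


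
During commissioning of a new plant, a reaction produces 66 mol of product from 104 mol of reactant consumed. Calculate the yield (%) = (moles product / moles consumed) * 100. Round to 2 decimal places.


Yield = (moles product / moles consumed) * 100%
Yield = (66 / 104) * 100
Yield = 0.6346 * 100
Yield = 63.46%


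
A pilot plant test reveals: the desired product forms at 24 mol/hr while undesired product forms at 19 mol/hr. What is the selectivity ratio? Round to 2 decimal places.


S = desired product rate / undesired product rate
S = 24 / 19
S = 1.26


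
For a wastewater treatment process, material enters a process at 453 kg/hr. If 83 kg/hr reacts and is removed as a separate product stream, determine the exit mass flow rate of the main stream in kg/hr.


Steady-state mass balance on the main outlet: F_out = F_in - F_removed
F_out = 453 - 83
F_out = 370 kg/hr


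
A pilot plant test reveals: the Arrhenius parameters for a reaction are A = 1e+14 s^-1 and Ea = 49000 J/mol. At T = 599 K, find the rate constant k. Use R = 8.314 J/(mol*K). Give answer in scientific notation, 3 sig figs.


k = A * exp(-Ea/(R*T))
k = 1e+14 * exp(-49000 / (8.314 * 599))
k = 1e+14 * exp(-9.839188)
k = 5.33e+09


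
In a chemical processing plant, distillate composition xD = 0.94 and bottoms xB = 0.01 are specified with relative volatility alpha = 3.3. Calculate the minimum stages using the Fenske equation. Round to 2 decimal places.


N_min = ln((xD*(1-xB))/(xB*(1-xD))) / ln(alpha)
Numerator inside ln: 0.9306 / 0.0006 = 1551.0
ln(1551.0) = 7.346655
ln(alpha) = ln(3.3) = 1.193922
N_min = 7.346655 / 1.193922 = 6.15


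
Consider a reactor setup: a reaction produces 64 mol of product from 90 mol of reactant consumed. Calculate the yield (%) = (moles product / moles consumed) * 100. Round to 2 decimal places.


Yield = (moles product / moles consumed) * 100%
Yield = (64 / 90) * 100
Yield = 0.7111 * 100
Yield = 71.11%


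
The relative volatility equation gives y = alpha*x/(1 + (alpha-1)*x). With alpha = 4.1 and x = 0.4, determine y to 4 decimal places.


y = alpha*x / (1 + (alpha-1)*x)
y = 4.1*0.4 / (1 + (4.1-1)*0.4)
y = 1.64 / (1 + 1.24)
y = 1.64 / 2.24
y = 0.7321


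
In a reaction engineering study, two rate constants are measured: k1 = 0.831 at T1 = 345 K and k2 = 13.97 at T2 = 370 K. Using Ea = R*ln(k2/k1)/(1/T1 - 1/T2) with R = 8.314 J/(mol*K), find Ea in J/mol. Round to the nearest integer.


Ea = R * ln(k2/k1) / (1/T1 - 1/T2)
ln(k2/k1) = ln(13.97/0.831) = 2.8220377
1/T1 - 1/T2 = 1/345 - 1/370 = 0.000195848022
Ea = 8.314 * 2.8220377 / 0.000195848022
Ea = 119799 J/mol


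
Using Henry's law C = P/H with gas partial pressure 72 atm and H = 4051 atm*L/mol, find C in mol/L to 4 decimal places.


C = P / H
C = 72 / 4051
C = 0.0178 mol/L


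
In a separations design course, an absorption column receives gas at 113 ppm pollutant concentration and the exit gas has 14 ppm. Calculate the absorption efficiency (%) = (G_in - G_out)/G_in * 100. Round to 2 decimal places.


Efficiency = (G_in - G_out) / G_in * 100%
Efficiency = (113 - 14) / 113 * 100
Efficiency = 99 / 113 * 100
Efficiency = 87.61%


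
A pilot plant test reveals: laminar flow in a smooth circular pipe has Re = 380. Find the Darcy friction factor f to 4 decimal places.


f = 64 / Re
f = 64 / 380
f = 0.1684


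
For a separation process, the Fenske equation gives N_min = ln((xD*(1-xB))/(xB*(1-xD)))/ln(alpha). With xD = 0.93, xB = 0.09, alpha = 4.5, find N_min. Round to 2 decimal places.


N_min = ln((xD*(1-xB))/(xB*(1-xD))) / ln(alpha)
Numerator inside ln: 0.8463 / 0.0063 = 134.333333
ln(134.333333) = 4.900324
ln(alpha) = ln(4.5) = 1.504077
N_min = 4.900324 / 1.504077 = 3.26


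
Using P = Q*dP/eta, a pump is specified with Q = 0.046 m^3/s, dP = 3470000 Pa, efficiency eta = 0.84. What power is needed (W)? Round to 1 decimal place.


P = Q * dP / eta
P = 0.046 * 3470000 / 0.84
P = 159620.0 / 0.84
P = 190023.8 W


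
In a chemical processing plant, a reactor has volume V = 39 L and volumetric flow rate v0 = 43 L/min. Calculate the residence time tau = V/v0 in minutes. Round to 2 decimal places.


tau = V / v0
tau = 39 / 43
tau = 0.91 min


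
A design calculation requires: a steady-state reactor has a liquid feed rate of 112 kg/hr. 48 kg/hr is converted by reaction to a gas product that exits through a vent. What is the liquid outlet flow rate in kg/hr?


Steady-state mass balance on the main outlet: F_out = F_in - F_removed
F_out = 112 - 48
F_out = 64 kg/hr


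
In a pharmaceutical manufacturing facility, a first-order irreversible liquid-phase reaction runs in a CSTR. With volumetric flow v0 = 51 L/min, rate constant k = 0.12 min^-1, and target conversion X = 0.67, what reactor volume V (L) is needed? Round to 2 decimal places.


V = v0 * X / (k * (1 - X))
V = 51 * 0.67 / (0.12 * (1 - 0.67))
V = 34.17 / (0.12 * 0.33)
V = 34.17 / 0.0396
V = 862.88 L


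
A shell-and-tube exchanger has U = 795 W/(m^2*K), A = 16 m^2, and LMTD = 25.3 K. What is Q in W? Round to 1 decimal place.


Q = U * A * LMTD
Q = 795 * 16 * 25.3
Q = 321816.0 W


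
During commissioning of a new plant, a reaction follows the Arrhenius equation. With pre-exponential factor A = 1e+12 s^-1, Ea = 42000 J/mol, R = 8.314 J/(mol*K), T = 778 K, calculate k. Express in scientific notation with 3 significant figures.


k = A * exp(-Ea/(R*T))
k = 1e+12 * exp(-42000 / (8.314 * 778))
k = 1e+12 * exp(-6.493213)
k = 1.51e+09


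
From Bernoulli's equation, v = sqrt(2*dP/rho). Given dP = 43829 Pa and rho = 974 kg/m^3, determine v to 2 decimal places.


v = sqrt(2*dP/rho)
v = sqrt(2*43829/974)
v = sqrt(89.997947)
v = 9.49 m/s


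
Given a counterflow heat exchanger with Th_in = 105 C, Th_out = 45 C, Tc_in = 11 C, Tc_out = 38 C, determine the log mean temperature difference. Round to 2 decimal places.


dT1 = Th_in - Tc_out = 105 - 38 = 67
dT2 = Th_out - Tc_in = 45 - 11 = 34
LMTD = (dT1 - dT2) / ln(dT1/dT2)
LMTD = (67 - 34) / ln(67/34)
LMTD = 48.65 K


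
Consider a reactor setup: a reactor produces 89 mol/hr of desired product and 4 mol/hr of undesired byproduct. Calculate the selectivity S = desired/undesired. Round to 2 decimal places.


S = desired product rate / undesired product rate
S = 89 / 4
S = 22.25


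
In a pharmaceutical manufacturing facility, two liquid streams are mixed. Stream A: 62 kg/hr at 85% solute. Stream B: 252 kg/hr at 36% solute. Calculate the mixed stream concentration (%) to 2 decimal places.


Mass balance on solute: F1*x1 + F2*x2 = F3*x3
F3 = F1 + F2 = 62 + 252 = 314 kg/hr
x3 = (F1*x1 + F2*x2)/F3
x3 = (62*0.85 + 252*0.36) / 314
x3 = 45.68%


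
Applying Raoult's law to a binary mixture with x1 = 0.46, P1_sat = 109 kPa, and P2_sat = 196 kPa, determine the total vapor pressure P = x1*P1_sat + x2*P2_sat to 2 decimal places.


P = x1*P1_sat + x2*P2_sat
x2 = 1 - x1 = 1 - 0.46 = 0.54
P = 0.46*109 + 0.54*196
P = 50.14 + 105.84
P = 155.98 kPa


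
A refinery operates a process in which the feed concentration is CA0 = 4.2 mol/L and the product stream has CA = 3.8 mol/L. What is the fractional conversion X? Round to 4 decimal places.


X = (CA0 - CA) / CA0
X = (4.2 - 3.8) / 4.2
X = 0.4 / 4.2
X = 0.0952


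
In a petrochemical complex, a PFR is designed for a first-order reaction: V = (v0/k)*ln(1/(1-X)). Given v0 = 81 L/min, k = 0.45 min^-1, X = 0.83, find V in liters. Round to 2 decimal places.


V = (v0/k) * ln(1/(1-X))
V = (81/0.45) * ln(1/(1-0.83))
V = 180.0 * ln(5.882353)
V = 180.0 * 1.771957
V = 318.95 L


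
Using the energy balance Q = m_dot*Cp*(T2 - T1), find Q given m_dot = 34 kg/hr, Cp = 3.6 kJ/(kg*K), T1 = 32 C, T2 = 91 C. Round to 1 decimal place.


Q = m_dot * Cp * (T2 - T1)
Q = 34 * 3.6 * (91 - 32)
Q = 34 * 3.6 * 59
Q = 7221.6 kJ/hr


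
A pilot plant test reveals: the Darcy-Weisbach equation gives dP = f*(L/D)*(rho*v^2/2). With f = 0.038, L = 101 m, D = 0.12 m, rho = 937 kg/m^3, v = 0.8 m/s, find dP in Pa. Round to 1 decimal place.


dP = f * (L/D) * (rho*v^2/2)
dP = 0.038 * (101/0.12) * (937*0.8^2/2)
L/D = 841.66666667
rho*v^2/2 = 937*0.64/2 = 299.84
dP = 0.038 * 841.66666667 * 299.84
dP = 9589.9 Pa


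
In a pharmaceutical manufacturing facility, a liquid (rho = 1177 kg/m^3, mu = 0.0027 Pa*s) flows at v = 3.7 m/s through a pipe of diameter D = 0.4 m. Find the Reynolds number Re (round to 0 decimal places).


Re = rho * v * D / mu
Re = 1177 * 3.7 * 0.4 / 0.0027
Re = 1741.96 / 0.0027
Re = 645170


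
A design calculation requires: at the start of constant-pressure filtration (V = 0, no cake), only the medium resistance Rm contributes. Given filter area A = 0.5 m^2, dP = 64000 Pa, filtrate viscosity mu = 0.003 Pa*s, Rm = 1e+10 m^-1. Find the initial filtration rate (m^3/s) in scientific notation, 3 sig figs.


rate = A * dP / (mu * Rm)
rate = 0.5 * 64000 / (0.003 * 1e+10)
rate = 32000.0 / 3.000e+07
rate = 1.07e-03 m^3/s


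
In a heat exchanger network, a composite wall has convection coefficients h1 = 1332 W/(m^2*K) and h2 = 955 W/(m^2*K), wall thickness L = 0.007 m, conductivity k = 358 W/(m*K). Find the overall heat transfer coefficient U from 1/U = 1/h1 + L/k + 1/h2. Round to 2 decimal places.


1/U = 1/h1 + L/k + 1/h2
1/U = 1/1332 + 0.007/358 + 1/955
1/U = 0.0007507508 + 1.95531e-05 + 0.0010471204
1/U = 0.0018174243
U = 550.23 W/(m^2*K)


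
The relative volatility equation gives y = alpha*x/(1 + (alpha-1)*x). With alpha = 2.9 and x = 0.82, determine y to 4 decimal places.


y = alpha*x / (1 + (alpha-1)*x)
y = 2.9*0.82 / (1 + (2.9-1)*0.82)
y = 2.378 / (1 + 1.558)
y = 2.378 / 2.558
y = 0.9296


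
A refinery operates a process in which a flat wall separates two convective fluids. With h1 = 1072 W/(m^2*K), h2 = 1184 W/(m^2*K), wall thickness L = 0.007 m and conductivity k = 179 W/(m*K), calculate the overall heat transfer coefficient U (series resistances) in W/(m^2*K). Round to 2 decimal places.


1/U = 1/h1 + L/k + 1/h2
1/U = 1/1072 + 0.007/179 + 1/1184
1/U = 0.0009328358 + 3.91061e-05 + 0.0008445946
1/U = 0.0018165365
U = 550.50 W/(m^2*K)


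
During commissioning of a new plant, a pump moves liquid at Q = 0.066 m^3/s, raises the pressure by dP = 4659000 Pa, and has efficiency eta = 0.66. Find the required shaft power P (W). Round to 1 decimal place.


P = Q * dP / eta
P = 0.066 * 4659000 / 0.66
P = 307494.0 / 0.66
P = 465900.0 W


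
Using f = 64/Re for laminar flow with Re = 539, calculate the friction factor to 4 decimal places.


f = 64 / Re
f = 64 / 539
f = 0.1187


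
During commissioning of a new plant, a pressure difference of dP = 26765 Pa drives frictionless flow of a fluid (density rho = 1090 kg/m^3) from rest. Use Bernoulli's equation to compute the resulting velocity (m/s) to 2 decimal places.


v = sqrt(2*dP/rho)
v = sqrt(2*26765/1090)
v = sqrt(49.110092)
v = 7.01 m/s


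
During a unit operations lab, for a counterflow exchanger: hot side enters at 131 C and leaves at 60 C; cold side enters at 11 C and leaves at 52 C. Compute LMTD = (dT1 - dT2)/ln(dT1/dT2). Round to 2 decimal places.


dT1 = Th_in - Tc_out = 131 - 52 = 79
dT2 = Th_out - Tc_in = 60 - 11 = 49
LMTD = (dT1 - dT2) / ln(dT1/dT2)
LMTD = (79 - 49) / ln(79/49)
LMTD = 62.81 K


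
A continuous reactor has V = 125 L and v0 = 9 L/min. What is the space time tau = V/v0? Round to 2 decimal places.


tau = V / v0
tau = 125 / 9
tau = 13.89 min


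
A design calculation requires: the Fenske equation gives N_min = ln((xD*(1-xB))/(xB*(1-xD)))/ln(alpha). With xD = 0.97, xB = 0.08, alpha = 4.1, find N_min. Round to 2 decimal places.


N_min = ln((xD*(1-xB))/(xB*(1-xD))) / ln(alpha)
Numerator inside ln: 0.8924 / 0.0024 = 371.833333
ln(371.833333) = 5.918446
ln(alpha) = ln(4.1) = 1.410987
N_min = 5.918446 / 1.410987 = 4.19
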